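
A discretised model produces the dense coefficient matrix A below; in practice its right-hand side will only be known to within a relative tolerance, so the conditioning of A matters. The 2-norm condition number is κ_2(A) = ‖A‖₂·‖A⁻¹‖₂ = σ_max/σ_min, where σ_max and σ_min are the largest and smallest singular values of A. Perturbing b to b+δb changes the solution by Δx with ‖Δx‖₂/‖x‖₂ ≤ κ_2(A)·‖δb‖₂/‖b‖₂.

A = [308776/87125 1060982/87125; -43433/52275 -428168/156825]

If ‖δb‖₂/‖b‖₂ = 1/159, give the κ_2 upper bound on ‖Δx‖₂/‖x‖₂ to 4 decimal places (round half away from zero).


2.4057

AᵀA = [538515289/40640625 5538531544/121921875; 5538531544/121921875 56968175524/365765625]; tr = 98903701/585225, det = 114244/585225
λ_max, λ_min = (98903701/585225 ± √9781674637717801/342488300625)/2 = 169, 676/585225
κ = σ_max/σ_min = 13/(26/765) = 382.5000
worst-case relative error ≤ 382.5000 × 1/159 = 2.4057


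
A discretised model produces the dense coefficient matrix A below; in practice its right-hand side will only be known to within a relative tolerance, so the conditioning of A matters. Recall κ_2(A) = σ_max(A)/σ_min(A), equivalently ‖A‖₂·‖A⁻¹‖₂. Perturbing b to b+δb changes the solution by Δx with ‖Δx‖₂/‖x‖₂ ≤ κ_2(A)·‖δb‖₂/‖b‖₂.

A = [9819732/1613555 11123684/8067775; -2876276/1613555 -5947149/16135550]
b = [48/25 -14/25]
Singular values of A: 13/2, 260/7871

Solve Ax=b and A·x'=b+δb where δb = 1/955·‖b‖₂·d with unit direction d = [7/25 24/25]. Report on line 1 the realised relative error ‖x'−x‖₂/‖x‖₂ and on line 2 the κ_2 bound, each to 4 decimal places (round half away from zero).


largest singular value 13/2, smallest 260/7871
κ = σ_max/σ_min = (13/2)/(260/7871) = 196.7750
bound on ‖Δx‖/‖x‖: κ·ε = 196.7750·1/955 = 0.2060
solve Ax = b  →  x = [0.3002 0.0675]
2-norm of b is 2.0000; of x, 0.3077
with δb = [0.0006 0.0020], A·Δx = δb → ‖Δx‖ = 0.0634
realised ‖Δx‖/‖x‖ = 0.2060
realised/bound = 1 exactly: the bound is attained for this b and d

0.2060
0.2060


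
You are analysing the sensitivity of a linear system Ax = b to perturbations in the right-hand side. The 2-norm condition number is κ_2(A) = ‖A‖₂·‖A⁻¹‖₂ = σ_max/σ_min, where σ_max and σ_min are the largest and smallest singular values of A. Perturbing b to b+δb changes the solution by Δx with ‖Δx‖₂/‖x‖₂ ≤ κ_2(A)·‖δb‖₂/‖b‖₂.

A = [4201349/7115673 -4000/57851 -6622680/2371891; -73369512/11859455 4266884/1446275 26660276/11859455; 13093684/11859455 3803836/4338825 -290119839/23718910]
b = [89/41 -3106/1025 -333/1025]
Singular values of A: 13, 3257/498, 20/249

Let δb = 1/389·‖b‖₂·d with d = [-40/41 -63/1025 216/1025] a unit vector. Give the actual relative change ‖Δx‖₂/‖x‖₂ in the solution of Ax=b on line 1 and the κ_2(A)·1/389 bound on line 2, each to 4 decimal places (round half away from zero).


0.0048
0.4161

from the listed singular values, σ₁ = 13, σ_n = 20/249
κ_2(A) = 13 / (20/249) = 161.8500
worst-case relative error ≤ 161.8500 × 1/389 = 0.4161
solve Ax = b  →  x = [-11.0201 -22.1864 -2.5584]
‖b‖₂ = 3.7417 and ‖x‖₂ = 24.9043
Δx = A⁻¹·δb where δb = 1/389·3.7417·d; ‖Δx‖ = 0.1198
realised ‖Δx‖/‖x‖ = 0.0048
so the bound overstates the realised error by a factor of ≈ 86.5276 (computed from the unrounded values)


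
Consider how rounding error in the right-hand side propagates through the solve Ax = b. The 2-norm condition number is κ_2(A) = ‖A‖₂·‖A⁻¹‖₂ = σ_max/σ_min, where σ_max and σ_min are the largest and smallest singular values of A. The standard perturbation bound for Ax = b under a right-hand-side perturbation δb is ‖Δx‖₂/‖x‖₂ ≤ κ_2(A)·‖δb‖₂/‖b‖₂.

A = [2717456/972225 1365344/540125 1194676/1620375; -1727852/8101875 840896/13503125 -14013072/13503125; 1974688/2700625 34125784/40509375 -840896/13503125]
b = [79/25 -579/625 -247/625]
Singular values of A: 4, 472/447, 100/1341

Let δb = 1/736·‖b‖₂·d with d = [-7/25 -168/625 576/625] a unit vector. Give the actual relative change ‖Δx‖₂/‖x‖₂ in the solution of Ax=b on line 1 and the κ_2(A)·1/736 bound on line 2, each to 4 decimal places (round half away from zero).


0.0045
0.0729

from the listed singular values, σ₁ = 4, σ_n = 100/1341
condition number: 4 ÷ (100/1341) = 53.6400
worst-case relative error ≤ 53.6400 × 1/736 = 0.0729
solve Ax = b  →  x = [9.7914 -9.0909 -1.6650]
‖b‖ = 3.3166, ‖x‖ = 13.4643
with δb = [-0.0013 -0.0012 0.0042], A·Δx = δb → ‖Δx‖ = 0.0604
dividing the unrounded norms, ‖Δx‖/‖x‖ = 0.0045
tightness: 0.0045 against a bound of 0.0729 (unrounded ratio ≈ 0.0616)


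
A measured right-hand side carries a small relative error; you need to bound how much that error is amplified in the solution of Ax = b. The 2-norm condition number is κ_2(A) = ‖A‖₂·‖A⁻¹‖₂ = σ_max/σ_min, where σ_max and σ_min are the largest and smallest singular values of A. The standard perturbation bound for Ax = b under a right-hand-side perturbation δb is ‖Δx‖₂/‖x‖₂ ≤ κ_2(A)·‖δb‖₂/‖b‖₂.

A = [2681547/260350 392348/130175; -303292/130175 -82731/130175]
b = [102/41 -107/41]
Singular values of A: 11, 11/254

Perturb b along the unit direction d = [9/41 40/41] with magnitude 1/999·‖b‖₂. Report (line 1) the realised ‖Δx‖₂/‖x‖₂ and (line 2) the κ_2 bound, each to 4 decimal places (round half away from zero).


0.0018
0.2543

from the listed singular values, σ₁ = 11, σ_n = 11/254
condition number: 11 ÷ (11/254) = 254.0000
bound on ‖Δx‖/‖x‖: κ·ε = 254.0000·1/999 = 0.2543
solve Ax = b  →  x = [13.1927 -44.2582]
2-norm of b is 3.6056; of x, 46.1826
Δx = A⁻¹·δb where δb = 1/999·3.6056·d; ‖Δx‖ = 0.0833
relative error = 0.0018
tightness: 0.0018 against a bound of 0.2543 (unrounded ratio ≈ 0.0071)


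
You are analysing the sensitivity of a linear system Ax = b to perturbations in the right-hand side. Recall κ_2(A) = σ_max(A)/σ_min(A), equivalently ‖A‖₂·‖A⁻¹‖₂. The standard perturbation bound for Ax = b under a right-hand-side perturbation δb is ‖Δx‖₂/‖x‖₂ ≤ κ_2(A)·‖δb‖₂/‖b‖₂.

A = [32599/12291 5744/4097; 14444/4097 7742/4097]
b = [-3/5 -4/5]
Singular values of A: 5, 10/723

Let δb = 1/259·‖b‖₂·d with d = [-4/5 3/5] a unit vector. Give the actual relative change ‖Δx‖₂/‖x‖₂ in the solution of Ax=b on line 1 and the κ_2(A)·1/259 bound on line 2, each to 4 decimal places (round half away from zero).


largest singular value 5, smallest 10/723
condition number: 5 ÷ (10/723) = 361.5000
bound on ‖Δx‖/‖x‖: κ·ε = 361.5000·1/259 = 1.3958
solve Ax = b  →  x = [-0.1765 -0.0941]
2-norm of b is 1.0000; of x, 0.2000
Δx = A⁻¹·δb where δb = 1/259·1.0000·d; ‖Δx‖ = 0.2792
dividing the unrounded norms, ‖Δx‖/‖x‖ = 1.3958
realised/bound = 1 exactly: the bound is attained for this b and d

1.3958
1.3958


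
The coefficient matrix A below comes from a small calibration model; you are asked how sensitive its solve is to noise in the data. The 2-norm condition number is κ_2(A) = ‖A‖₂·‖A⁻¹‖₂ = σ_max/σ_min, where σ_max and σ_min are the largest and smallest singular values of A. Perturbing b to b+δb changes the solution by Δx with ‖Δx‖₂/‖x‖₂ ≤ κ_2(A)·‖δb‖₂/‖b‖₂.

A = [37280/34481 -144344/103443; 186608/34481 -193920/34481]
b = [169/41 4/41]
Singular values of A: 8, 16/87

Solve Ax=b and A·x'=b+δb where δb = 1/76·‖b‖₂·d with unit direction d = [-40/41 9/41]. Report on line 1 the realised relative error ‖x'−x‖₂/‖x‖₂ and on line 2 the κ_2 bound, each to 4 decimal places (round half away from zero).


0.0136
0.5724

largest singular value 8, smallest 16/87
κ = σ_max/σ_min = 8/(16/87) = 43.5000
perturbation bound = 43.5000·1/76 = 0.5724
solve Ax = b  →  x = [-15.6638 -15.0905]
‖b‖₂ = 4.1231 and ‖x‖₂ = 21.7504
Δx = A⁻¹·δb where δb = 1/76·4.1231·d; ‖Δx‖ = 0.2950
relative error = 0.0136
so the bound overstates the realised error by a factor of ≈ 42.2019 (computed from the unrounded values)


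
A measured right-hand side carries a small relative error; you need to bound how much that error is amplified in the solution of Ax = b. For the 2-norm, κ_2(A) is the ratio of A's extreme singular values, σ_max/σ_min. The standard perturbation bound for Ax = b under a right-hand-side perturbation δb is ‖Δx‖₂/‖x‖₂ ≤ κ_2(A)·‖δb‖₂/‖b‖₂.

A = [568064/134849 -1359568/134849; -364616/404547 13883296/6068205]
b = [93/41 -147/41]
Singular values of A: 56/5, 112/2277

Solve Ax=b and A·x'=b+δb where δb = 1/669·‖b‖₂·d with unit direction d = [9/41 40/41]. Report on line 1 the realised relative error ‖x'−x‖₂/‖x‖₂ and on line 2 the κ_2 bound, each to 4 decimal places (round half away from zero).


0.0021
0.3404

σ_max = 56/5, σ_min = 112/2277
κ = σ_max/σ_min = (56/5)/(112/2277) = 227.7000
bound on ‖Δx‖/‖x‖: κ·ε = 227.7000·1/669 = 0.3404
solve Ax = b  →  x = [-56.1964 -23.7054]
‖b‖ = 4.2426, ‖x‖ = 60.9917
with δb = [0.0014 0.0062], A·Δx = δb → ‖Δx‖ = 0.1289
realised ‖Δx‖/‖x‖ = 0.0021
so the bound overstates the realised error by a factor of ≈ 161.0098 (computed from the unrounded values)


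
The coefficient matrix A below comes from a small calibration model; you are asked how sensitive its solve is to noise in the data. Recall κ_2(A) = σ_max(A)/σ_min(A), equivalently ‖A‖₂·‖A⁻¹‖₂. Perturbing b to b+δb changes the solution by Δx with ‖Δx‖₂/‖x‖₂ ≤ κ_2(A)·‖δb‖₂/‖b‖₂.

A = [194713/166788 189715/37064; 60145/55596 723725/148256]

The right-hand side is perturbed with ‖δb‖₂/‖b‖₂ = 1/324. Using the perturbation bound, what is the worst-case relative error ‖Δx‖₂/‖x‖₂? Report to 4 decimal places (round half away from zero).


AᵀA = [35234970797/13909118472 278345227555/24727321728; 278345227555/24727321728 1099646375225/21979841536]; tr = 55670096761/1059111936, det = 442050625/16945790976
eigenvalues of AᵀA: λ = (tr ± √(tr²−4·det))/2 = 841/16, 525625/1059111936
κ_2(A) = √(λ_max/λ_min) = √((841/16) / (525625/1059111936)) = 325.4400
bound on ‖Δx‖/‖x‖: κ·ε = 325.4400·1/324 = 1.0044

1.0044


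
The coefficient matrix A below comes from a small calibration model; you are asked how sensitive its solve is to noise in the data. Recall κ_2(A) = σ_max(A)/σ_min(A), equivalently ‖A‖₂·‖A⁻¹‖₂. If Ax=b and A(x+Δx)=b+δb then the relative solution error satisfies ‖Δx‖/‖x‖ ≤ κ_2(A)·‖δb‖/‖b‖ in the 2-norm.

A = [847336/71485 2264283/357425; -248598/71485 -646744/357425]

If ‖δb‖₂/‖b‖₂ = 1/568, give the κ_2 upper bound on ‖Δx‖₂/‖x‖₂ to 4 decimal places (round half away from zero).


form AᵀA = [31191170500/204404209 16635102120/204404209; 16635102120/204404209 8872408489/204404209] with trace 138628301/707281 and determinant 240100/707281
λ_max, λ_min = (138628301/707281 ± √19217126565474201/500246412961)/2 = 196, 1225/707281
so κ_2 = √(196 / (1225/707281)) = 336.4000
bound on ‖Δx‖/‖x‖: κ·ε = 336.4000·1/568 = 0.5923

0.5923


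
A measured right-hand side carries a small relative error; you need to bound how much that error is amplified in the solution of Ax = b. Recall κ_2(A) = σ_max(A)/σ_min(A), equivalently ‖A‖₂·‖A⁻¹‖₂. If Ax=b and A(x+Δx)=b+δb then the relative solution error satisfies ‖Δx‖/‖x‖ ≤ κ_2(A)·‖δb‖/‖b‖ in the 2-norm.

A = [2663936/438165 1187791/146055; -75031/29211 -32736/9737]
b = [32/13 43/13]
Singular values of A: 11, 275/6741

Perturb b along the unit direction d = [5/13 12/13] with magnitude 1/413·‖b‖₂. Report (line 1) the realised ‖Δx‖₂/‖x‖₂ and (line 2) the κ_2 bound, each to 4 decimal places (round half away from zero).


σ_max = 11, σ_min = 275/6741
κ_2(A) = 11 / (275/6741) = 269.6400
worst-case relative error ≤ 269.6400 × 1/413 = 0.6529
solve Ax = b  →  x = [-78.3862 58.9033]
2-norm of b is 4.1231; of x, 98.0510
Δx = A⁻¹·δb where δb = 1/413·4.1231·d; ‖Δx‖ = 0.2447
realised ‖Δx‖/‖x‖ = 0.0025
so the bound overstates the realised error by a factor of ≈ 261.5893 (computed from the unrounded values)

0.0025
0.6529


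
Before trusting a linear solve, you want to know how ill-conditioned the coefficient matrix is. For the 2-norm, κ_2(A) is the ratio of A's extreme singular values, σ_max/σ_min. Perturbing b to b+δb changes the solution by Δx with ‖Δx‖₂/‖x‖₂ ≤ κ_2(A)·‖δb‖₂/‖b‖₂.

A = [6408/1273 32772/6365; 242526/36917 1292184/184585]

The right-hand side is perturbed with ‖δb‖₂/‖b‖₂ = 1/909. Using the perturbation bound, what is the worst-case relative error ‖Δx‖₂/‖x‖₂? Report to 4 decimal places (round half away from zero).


M = AᵀA = [93352392900/1362864889 98000143920/1362864889; 98000143920/1362864889 102919073616/1362864889]. tr(M)=233378676/1620529, det(M)=3240000/1620529
eigenvalues of AᵀA: λ = (tr ± √(tr²−4·det))/2 = 144, 22500/1620529
κ = σ_max/σ_min = 12/(150/1273) = 101.8400
κ_2(A)·‖δb‖/‖b‖ = 0.1120

0.1120


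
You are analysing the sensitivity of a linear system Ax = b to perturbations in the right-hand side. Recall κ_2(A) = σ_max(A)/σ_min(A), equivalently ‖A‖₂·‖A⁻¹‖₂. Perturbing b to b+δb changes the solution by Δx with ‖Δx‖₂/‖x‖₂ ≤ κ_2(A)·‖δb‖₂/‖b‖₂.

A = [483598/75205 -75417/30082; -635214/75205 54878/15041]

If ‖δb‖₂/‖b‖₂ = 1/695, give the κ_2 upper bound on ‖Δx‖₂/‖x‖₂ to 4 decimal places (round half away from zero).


0.0832

AᵀA = [25494554056/226231681 -10619005815/226231681; -10619005815/226231681 17734103425/904926724]; tr = 708356921/5354596, det = 6996025/1338649
solving λ² − 708356921/5354596·λ + 6996025/1338649 = 0 gives λ = 529/4, 52900/1338649
κ = σ_max/σ_min = (23/2)/(230/1157) = 57.8500
worst-case relative error ≤ 57.8500 × 1/695 = 0.0832


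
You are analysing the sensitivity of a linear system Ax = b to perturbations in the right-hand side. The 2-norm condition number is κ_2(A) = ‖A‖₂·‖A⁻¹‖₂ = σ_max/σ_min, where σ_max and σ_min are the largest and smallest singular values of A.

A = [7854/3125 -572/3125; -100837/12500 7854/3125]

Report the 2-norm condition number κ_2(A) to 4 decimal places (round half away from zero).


16.0000

form AᵀA = [3569621/50000 -129591/6250; -129591/6250 19844/3125] with trace 31097/400 and determinant 14641/625
char-poly roots: 1936/25 and 121/400
κ = σ_max/σ_min = (44/5)/(11/20) = 16.0000


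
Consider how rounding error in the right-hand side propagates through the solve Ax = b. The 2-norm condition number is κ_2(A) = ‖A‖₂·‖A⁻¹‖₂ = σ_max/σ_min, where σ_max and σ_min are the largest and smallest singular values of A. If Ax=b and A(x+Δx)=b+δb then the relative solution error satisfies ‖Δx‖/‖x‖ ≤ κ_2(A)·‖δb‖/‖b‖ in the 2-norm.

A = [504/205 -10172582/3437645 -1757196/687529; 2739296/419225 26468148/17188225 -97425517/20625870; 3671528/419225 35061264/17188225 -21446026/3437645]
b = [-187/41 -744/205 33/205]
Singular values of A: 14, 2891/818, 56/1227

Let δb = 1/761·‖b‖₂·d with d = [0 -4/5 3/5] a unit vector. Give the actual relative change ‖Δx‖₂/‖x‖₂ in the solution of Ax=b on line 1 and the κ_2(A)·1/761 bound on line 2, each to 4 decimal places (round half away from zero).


0.0026
0.4031

from the listed singular values, σ₁ = 14, σ_n = 56/1227
κ_2(A) = 14 / (56/1227) = 306.7500
bound on ‖Δx‖/‖x‖: κ·ε = 306.7500·1/761 = 0.4031
solve Ax = b  →  x = [39.2679 -10.4672 51.6770]
2-norm of b is 5.8310; of x, 65.7422
δb = ε·‖b‖·d = [0.0000 -0.0061 0.0046]; solving A·Δx = δb gives ‖Δx‖ = 0.1679
dividing the unrounded norms, ‖Δx‖/‖x‖ = 0.0026
realised/bound (from unrounded values) ≈ 0.0063


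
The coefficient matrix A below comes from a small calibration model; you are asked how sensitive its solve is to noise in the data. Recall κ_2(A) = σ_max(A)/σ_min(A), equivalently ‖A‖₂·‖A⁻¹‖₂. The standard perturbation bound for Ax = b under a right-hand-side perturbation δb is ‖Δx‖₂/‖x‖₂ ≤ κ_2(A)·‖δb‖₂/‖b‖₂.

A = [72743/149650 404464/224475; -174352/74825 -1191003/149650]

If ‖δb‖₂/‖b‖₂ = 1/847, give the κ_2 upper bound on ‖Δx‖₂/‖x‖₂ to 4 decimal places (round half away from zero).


0.2586

AᵀA = [15096493/2664500 38809232/1998375; 38809232/1998375 1596758813/23980500]; tr = 6930509/95922, det = 83521/767376
solving λ² − 6930509/95922·λ + 83521/767376 = 0 gives λ = 289/4, 289/191844
σ_max=√(289/4)=(17/2), σ_min=√(289/191844)=(17/438) → κ = 219.0000
bound on ‖Δx‖/‖x‖: κ·ε = 219.0000·1/847 = 0.2586


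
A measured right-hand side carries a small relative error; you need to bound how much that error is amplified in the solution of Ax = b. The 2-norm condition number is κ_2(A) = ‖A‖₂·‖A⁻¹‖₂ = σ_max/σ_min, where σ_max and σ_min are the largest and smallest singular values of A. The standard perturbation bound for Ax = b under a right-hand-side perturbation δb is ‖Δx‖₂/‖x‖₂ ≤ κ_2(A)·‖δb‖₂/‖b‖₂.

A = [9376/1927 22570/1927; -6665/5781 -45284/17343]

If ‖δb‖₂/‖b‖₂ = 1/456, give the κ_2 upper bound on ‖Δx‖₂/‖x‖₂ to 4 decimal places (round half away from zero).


0.4638

form AᵀA = [497089/19881 3578500/59643; 3578500/59643 25765876/178929] with trace 30239677/178929 and determinant 114244/178929
solving λ² − 30239677/178929·λ + 114244/178929 = 0 gives λ = 169, 676/178929
σ_max=√169=13, σ_min=√(676/178929)=(26/423) → κ = 211.5000
worst-case relative error ≤ 211.5000 × 1/456 = 0.4638


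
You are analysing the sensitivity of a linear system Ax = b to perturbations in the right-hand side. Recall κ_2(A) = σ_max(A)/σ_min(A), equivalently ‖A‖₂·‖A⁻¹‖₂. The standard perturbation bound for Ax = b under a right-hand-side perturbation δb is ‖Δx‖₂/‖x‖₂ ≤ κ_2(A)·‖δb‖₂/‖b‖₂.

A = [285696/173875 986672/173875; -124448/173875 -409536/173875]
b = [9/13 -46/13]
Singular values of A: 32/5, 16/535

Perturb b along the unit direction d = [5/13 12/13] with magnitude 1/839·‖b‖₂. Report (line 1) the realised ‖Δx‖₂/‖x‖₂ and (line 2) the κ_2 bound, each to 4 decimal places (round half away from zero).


from the listed singular values, σ₁ = 32/5, σ_n = 16/535
condition number: (32/5) ÷ (16/535) = 214.0000
perturbation bound = 214.0000·1/839 = 0.2551
solve Ax = b  →  x = [96.3875 -27.7875]
2-norm of b is 3.6056; of x, 100.3130
Δx = A⁻¹·δb where δb = 1/839·3.6056·d; ‖Δx‖ = 0.1437
realised ‖Δx‖/‖x‖ = 0.0014
realised/bound (from unrounded values) ≈ 0.0056

0.0014
0.2551


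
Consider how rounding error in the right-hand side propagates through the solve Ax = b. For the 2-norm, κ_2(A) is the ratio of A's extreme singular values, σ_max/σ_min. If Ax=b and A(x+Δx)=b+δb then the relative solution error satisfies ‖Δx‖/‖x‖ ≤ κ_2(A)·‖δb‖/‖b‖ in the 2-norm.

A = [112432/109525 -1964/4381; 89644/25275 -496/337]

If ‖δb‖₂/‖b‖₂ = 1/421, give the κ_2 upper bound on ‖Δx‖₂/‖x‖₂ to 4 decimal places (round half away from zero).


0.4803

AᵀA = [2354976784/172738449 -327070720/57579483; -327070720/57579483 45434000/19193161]; tr = 16354336/1022121, det = 6400/1022121
eigenvalues of AᵀA: λ = (tr ± √(tr²−4·det))/2 = 16, 400/1022121
κ = σ_max/σ_min = 4/(20/1011) = 202.2000
perturbation bound = 202.2000·1/421 = 0.4803


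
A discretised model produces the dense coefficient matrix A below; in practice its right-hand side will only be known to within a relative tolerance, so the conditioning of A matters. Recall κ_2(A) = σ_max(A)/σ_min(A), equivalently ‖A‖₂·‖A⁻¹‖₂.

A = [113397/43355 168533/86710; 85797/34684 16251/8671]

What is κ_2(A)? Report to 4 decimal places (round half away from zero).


215.2800

M = AᵀA = [463460409/35760400 86895897/8940100; 86895897/8940100 65175829/8940100]. tr(M)=28966549/1430416, det(M)=50625/5721664
eigenvalues of AᵀA: λ = (tr ± √(tr²−4·det))/2 = 81/4, 625/1430416
so κ_2 = √((81/4) / (625/1430416)) = 215.2800


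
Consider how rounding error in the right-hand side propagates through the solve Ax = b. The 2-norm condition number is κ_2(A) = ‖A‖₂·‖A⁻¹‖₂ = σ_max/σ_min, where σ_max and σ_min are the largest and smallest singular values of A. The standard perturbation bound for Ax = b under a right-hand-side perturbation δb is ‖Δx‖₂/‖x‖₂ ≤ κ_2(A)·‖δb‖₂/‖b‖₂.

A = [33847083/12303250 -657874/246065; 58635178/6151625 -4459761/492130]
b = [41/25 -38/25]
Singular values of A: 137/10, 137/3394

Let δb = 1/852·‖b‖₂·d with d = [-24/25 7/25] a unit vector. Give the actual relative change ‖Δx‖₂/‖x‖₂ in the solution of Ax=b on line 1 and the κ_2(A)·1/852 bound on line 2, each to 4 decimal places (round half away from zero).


largest singular value 137/10, smallest 137/3394
condition number: (137/10) ÷ (137/3394) = 339.4000
perturbation bound = 339.4000·1/852 = 0.3984
solve Ax = b  →  x = [-34.2235 -35.8288]
‖b‖ = 2.2361, ‖x‖ = 49.5475
δb = ε·‖b‖·d = [-0.0025 0.0007]; solving A·Δx = δb gives ‖Δx‖ = 0.0650
relative error = 0.0013
tightness: 0.0013 against a bound of 0.3984 (unrounded ratio ≈ 0.0033)

0.0013
0.3984


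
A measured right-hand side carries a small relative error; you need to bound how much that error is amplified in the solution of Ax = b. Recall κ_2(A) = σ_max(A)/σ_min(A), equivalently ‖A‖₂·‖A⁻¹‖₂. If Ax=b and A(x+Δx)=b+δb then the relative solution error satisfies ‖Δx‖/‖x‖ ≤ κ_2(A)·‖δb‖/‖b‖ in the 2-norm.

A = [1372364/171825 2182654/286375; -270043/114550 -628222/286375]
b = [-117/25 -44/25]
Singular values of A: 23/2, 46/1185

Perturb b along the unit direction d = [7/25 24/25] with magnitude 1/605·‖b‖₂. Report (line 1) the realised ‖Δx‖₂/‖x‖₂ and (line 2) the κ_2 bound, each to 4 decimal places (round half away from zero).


0.0028
0.4897

from the listed singular values, σ₁ = 23/2, σ_n = 46/1185
condition number: (23/2) ÷ (46/1185) = 296.2500
perturbation bound = 296.2500·1/605 = 0.4897
solve Ax = b  →  x = [53.0465 -56.2031]
2-norm of b is 5.0000; of x, 77.2834
with δb = [0.0023 0.0079], A·Δx = δb → ‖Δx‖ = 0.2129
realised ‖Δx‖/‖x‖ = 0.0028
realised/bound (from unrounded values) ≈ 0.0056


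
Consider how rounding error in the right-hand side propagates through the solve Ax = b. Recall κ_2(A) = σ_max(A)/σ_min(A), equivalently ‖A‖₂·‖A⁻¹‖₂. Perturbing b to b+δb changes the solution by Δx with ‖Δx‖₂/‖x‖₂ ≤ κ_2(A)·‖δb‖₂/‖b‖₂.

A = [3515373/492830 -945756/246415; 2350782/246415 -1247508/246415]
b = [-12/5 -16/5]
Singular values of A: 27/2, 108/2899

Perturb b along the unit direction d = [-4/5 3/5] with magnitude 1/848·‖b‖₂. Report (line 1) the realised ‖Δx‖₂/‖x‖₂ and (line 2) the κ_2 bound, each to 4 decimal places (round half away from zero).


0.4273
0.4273

σ_max = 27/2, σ_min = 108/2899
condition number: (27/2) ÷ (108/2899) = 362.3750
perturbation bound = 362.3750·1/848 = 0.4273
solve Ax = b  →  x = [-0.2614 0.1394]
‖b‖₂ = 4.0000 and ‖x‖₂ = 0.2963
with δb = [-0.0038 0.0028], A·Δx = δb → ‖Δx‖ = 0.1266
dividing the unrounded norms, ‖Δx‖/‖x‖ = 0.4273
tightness: 0.4273 against a bound of 0.4273; the bound is attained (ratio 1)


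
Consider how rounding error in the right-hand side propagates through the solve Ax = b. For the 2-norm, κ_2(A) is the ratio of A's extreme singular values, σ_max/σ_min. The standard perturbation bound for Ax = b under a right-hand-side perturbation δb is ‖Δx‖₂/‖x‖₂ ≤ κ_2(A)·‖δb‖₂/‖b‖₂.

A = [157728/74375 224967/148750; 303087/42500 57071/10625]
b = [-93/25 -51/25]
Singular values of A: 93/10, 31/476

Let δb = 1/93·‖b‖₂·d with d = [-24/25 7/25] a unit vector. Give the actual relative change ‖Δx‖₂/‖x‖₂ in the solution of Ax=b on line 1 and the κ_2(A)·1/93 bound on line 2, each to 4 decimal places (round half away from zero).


largest singular value 93/10, smallest 31/476
κ_2(A) = (93/10) / (31/476) = 142.8000
perturbation bound = 142.8000·1/93 = 1.5355
solve Ax = b  →  x = [-27.8968 36.6581]
‖b‖₂ = 4.2426 and ‖x‖₂ = 46.0656
re-solving with b+δb shifts x by Δx of norm 0.7005
realised ‖Δx‖/‖x‖ = 0.0152
realised/bound (from unrounded values) ≈ 0.0099

0.0152
1.5355


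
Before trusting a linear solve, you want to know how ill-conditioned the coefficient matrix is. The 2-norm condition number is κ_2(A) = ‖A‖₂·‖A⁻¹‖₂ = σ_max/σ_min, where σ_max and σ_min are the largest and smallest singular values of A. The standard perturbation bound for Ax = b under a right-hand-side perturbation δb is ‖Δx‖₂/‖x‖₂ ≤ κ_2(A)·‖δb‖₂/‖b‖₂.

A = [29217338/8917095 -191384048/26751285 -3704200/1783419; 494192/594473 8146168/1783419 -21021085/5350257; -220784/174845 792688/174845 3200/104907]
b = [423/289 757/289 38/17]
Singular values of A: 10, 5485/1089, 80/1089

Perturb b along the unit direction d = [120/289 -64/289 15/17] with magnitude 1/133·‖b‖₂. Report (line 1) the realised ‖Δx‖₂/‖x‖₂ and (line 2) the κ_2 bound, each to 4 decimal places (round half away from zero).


largest singular value 10, smallest 80/1089
κ = σ_max/σ_min = 10/(80/1089) = 136.1250
κ_2(A)·‖δb‖/‖b‖ = 1.0235
solve Ax = b  →  x = [23.3023 6.9007 12.2862]
2-norm of b is 3.7417; of x, 27.2317
Δx = A⁻¹·δb where δb = 1/133·3.7417·d; ‖Δx‖ = 0.3830
dividing the unrounded norms, ‖Δx‖/‖x‖ = 0.0141
realised/bound (from unrounded values) ≈ 0.0137

0.0141
1.0235


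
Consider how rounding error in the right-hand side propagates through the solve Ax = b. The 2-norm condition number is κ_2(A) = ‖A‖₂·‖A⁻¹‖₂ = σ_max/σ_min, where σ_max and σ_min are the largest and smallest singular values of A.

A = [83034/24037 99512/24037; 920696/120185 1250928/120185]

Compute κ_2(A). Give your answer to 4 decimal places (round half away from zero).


AᵀA = [6035782564/85470025 8037256752/85470025; 8037256752/85470025 10724182336/85470025]; tr = 670398596/3418801, det = 61465600/3418801
eigenvalues of AᵀA: λ = (tr ± √(tr²−4·det))/2 = 196, 313600/3418801
κ_2(A) = √(λ_max/λ_min) = √(196 / (313600/3418801)) = 46.2250

46.2250


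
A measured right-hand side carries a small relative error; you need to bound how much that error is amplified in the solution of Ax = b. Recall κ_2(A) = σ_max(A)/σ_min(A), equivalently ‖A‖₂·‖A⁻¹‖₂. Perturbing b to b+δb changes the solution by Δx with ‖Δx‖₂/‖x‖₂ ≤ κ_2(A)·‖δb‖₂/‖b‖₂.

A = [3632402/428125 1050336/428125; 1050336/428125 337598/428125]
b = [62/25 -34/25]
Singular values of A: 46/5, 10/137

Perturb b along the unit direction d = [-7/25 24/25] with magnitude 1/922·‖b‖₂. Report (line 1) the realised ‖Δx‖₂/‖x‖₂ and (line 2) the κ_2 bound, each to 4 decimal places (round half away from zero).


σ_max = 46/5, σ_min = 10/137
condition number: (46/5) ÷ (10/137) = 126.0400
bound on ‖Δx‖/‖x‖: κ·ε = 126.0400·1/922 = 0.1367
solve Ax = b  →  x = [7.8807 -26.2431]
‖b‖ = 2.8284, ‖x‖ = 27.4009
with δb = [-0.0009 0.0029], A·Δx = δb → ‖Δx‖ = 0.0420
realised ‖Δx‖/‖x‖ = 0.0015
realised/bound (from unrounded values) ≈ 0.0112

0.0015
0.1367


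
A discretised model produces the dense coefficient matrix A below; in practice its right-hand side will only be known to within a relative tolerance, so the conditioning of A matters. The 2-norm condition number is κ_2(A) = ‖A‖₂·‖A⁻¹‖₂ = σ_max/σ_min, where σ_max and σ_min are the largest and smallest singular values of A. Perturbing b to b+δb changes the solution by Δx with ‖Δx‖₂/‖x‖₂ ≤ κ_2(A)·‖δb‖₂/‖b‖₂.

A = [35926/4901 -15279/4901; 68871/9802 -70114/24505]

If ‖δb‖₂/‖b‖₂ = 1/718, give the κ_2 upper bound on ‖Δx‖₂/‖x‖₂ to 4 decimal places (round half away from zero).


form AᵀA = [11778745/114244 -6134337/142805; -6134337/142805 12784981/714025] with trace 2045021/16900 and determinant 14641/16900
λ_max, λ_min = (2045021/16900 ± √4181121158841/285610000)/2 = 121, 121/16900
so κ_2 = √(121 / (121/16900)) = 130.0000
bound on ‖Δx‖/‖x‖: κ·ε = 130.0000·1/718 = 0.1811

0.1811


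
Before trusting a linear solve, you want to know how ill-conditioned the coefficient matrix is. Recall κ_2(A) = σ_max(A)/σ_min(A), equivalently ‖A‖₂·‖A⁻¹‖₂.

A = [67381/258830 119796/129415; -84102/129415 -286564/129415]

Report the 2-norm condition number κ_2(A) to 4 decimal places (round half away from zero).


248.8750

M = AᵀA = [194276833/396408100 166488714/99102025; 166488714/99102025 570828448/99102025]. tr(M)=99103625/15856324, det(M)=2500/3964081
solving λ² − 99103625/15856324·λ + 2500/3964081 = 0 gives λ = 25/4, 400/3964081
σ_max=√(25/4)=(5/2), σ_min=√(400/3964081)=(20/1991) → κ = 248.8750


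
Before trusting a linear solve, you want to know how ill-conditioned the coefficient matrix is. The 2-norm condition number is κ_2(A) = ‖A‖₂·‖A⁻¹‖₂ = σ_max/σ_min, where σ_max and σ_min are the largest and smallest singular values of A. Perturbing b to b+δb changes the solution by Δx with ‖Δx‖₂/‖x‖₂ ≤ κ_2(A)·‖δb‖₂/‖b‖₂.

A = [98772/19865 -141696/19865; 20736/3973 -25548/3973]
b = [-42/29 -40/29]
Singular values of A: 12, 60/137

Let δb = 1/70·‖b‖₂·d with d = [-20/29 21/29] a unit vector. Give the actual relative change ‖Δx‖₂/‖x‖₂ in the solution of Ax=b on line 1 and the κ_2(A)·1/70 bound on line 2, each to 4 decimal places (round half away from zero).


σ_max = 12, σ_min = 60/137
κ = σ_max/σ_min = 12/(60/137) = 27.4000
bound on ‖Δx‖/‖x‖: κ·ε = 27.4000·1/70 = 0.3914
solve Ax = b  →  x = [-0.1000 0.1333]
‖b‖₂ = 2.0000 and ‖x‖₂ = 0.1667
with δb = [-0.0197 0.0207], A·Δx = δb → ‖Δx‖ = 0.0652
realised ‖Δx‖/‖x‖ = 0.3914
tightness: 0.3914 against a bound of 0.3914; the bound is attained (ratio 1)

0.3914
0.3914


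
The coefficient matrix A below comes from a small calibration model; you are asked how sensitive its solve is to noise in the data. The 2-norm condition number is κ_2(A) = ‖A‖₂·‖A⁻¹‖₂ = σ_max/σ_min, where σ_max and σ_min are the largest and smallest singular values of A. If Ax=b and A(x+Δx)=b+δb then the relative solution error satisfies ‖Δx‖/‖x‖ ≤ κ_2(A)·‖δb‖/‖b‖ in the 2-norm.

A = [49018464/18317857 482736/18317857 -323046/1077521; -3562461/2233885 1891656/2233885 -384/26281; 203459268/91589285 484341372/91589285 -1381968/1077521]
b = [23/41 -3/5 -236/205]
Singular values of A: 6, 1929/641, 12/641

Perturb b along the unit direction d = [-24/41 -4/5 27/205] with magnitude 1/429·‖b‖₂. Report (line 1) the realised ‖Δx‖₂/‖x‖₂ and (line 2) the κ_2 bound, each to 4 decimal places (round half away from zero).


σ_max = 6, σ_min = 12/641
condition number: 6 ÷ (12/641) = 320.5000
κ_2(A)·‖δb‖/‖b‖ = 0.7471
solve Ax = b  →  x = [0.2167 -0.2998 0.0366]
2-norm of b is 1.4142; of x, 0.3718
re-solving with b+δb shifts x by Δx of norm 0.1761
dividing the unrounded norms, ‖Δx‖/‖x‖ = 0.4737
realised/bound (from unrounded values) ≈ 0.6340

0.4737
0.7471


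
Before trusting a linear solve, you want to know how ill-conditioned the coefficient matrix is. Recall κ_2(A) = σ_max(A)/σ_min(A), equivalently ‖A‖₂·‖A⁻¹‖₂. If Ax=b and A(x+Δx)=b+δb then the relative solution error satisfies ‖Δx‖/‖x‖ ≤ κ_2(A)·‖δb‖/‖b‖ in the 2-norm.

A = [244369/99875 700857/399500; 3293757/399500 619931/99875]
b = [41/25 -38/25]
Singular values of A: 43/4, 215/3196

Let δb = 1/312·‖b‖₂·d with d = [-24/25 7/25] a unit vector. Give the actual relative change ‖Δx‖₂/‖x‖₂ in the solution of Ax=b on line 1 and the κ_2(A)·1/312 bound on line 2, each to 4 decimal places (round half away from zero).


0.0036
0.5122

from the listed singular values, σ₁ = 43/4, σ_n = 215/3196
condition number: (43/4) ÷ (215/3196) = 159.8000
κ_2(A)·‖δb‖/‖b‖ = 0.5122
solve Ax = b  →  x = [17.7637 -23.8400]
‖b‖ = 2.2361, ‖x‖ = 29.7304
with δb = [-0.0069 0.0020], A·Δx = δb → ‖Δx‖ = 0.1065
realised ‖Δx‖/‖x‖ = 0.0036
so the bound overstates the realised error by a factor of ≈ 142.9302 (computed from the unrounded values)


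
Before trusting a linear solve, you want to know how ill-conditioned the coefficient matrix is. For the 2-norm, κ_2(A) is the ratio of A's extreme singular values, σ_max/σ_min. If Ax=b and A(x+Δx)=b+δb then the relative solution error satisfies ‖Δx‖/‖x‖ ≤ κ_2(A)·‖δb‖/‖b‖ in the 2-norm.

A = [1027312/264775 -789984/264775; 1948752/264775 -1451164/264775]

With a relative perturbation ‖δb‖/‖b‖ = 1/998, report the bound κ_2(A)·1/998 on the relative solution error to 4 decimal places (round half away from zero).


form AᵀA = [16792402432/242580625 -12593490624/242580625; -12593490624/242580625 9446199568/242580625] with trace 209908816/1940645 and determinant 116985856/242580625
solving λ² − 209908816/1940645·λ + 116985856/242580625 = 0 gives λ = 2704/25, 43264/9703225
κ = σ_max/σ_min = (52/5)/(208/3115) = 155.7500
κ_2(A)·‖δb‖/‖b‖ = 0.1561

0.1561


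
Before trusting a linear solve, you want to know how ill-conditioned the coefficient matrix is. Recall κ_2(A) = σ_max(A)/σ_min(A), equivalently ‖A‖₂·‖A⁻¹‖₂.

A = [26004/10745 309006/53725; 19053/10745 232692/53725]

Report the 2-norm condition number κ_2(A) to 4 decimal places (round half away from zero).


214.9000

AᵀA = [41568993/4618201 498754908/23091005; 498754908/23091005 5985210996/115455025]; tr = 7024435821/115455025, det = 9253764/115455025
char-poly roots: 1521/25 and 6084/4618201
κ = σ_max/σ_min = (39/5)/(78/2149) = 214.9000


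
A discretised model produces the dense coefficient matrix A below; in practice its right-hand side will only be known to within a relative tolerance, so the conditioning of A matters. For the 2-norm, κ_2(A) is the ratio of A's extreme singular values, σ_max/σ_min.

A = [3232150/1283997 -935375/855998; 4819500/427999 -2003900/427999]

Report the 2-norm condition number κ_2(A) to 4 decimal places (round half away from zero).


M = AᵀA = [130574072500/980754489 -18135053125/326918163; -18135053125/326918163 10075780625/435890884]. tr(M)=3627090625/23213124, det(M)=1562500/5803281
solving λ² − 3627090625/23213124·λ + 1562500/5803281 = 0 gives λ = 625/4, 10000/5803281
κ_2(A) = √(λ_max/λ_min) = √((625/4) / (10000/5803281)) = 301.1250

301.1250


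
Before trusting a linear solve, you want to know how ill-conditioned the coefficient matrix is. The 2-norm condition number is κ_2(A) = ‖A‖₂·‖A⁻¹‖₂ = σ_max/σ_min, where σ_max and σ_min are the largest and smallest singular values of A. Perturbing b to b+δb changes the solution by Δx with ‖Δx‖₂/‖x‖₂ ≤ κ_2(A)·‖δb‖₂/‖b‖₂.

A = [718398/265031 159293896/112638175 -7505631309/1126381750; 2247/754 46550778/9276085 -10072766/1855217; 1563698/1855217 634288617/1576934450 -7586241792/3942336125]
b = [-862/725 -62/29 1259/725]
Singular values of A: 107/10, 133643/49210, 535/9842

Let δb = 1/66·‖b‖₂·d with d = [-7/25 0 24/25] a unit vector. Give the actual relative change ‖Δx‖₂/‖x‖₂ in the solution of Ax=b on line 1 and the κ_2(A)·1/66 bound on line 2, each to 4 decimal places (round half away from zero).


0.0227
2.9824

σ_max = 107/10, σ_min = 535/9842
κ_2(A) = (107/10) / (535/9842) = 196.8400
worst-case relative error ≤ 196.8400 × 1/66 = 2.9824
solve Ax = b  →  x = [33.8904 -7.0654 12.4651]
2-norm of b is 3.0000; of x, 36.7948
Δx = A⁻¹·δb where δb = 1/66·3.0000·d; ‖Δx‖ = 0.8362
relative error = 0.0227
realised/bound (from unrounded values) ≈ 0.0076


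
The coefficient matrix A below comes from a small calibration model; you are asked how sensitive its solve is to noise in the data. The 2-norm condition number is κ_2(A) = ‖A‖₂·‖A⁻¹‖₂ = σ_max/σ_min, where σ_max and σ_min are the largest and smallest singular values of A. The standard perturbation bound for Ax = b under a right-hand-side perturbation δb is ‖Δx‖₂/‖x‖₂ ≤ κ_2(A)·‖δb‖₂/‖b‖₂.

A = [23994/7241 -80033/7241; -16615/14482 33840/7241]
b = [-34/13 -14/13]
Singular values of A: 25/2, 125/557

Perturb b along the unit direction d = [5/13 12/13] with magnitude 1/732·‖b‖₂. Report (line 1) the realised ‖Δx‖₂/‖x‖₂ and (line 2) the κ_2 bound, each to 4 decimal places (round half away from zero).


largest singular value 25/2, smallest 125/557
condition number: (25/2) ÷ (125/557) = 55.7000
bound on ‖Δx‖/‖x‖: κ·ε = 55.7000·1/732 = 0.0761
solve Ax = b  →  x = [-8.6003 -2.3418]
‖b‖₂ = 2.8284 and ‖x‖₂ = 8.9134
δb = ε·‖b‖·d = [0.0015 0.0036]; solving A·Δx = δb gives ‖Δx‖ = 0.0172
realised ‖Δx‖/‖x‖ = 0.0019
tightness: 0.0019 against a bound of 0.0761 (unrounded ratio ≈ 0.0254)

0.0019
0.0761


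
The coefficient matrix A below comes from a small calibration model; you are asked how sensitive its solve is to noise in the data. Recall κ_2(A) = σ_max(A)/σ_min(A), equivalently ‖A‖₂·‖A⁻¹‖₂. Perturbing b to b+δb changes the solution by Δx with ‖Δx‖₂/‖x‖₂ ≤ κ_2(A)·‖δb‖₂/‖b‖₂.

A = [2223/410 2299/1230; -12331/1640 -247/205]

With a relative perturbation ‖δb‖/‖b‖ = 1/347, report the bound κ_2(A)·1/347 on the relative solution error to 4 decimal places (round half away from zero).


0.0346

AᵀA = [9244849/107584 258115/13448; 258115/13448 299269/60516]; tr = 52345/576, det = 130321/2304
char-poly roots: 361/4 and 361/576
κ = σ_max/σ_min = (19/2)/(19/24) = 12.0000
perturbation bound = 12.0000·1/347 = 0.0346


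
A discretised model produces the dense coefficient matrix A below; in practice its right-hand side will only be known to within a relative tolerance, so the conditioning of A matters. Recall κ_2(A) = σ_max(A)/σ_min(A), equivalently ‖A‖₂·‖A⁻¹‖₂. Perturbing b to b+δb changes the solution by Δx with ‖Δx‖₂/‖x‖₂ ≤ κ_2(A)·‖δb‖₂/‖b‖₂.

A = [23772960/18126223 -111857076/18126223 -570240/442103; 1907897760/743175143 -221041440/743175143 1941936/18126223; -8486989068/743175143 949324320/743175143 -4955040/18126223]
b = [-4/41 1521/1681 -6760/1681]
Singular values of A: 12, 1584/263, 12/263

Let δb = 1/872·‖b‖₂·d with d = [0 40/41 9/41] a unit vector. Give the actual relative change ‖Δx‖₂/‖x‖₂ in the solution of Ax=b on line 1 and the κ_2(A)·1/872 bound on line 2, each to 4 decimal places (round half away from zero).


largest singular value 12, smallest 12/263
κ = σ_max/σ_min = 12/(12/263) = 263.0000
κ_2(A)·‖δb‖/‖b‖ = 0.3016
solve Ax = b  →  x = [0.3608 0.0849 0.0364]
‖b‖₂ = 4.1231 and ‖x‖₂ = 0.3724
with δb = [0.0000 0.0046 0.0010], A·Δx = δb → ‖Δx‖ = 0.1036
dividing the unrounded norms, ‖Δx‖/‖x‖ = 0.2783
so the bound overstates the realised error by a factor of ≈ 1.0838 (computed from the unrounded values)

0.2783
0.3016
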